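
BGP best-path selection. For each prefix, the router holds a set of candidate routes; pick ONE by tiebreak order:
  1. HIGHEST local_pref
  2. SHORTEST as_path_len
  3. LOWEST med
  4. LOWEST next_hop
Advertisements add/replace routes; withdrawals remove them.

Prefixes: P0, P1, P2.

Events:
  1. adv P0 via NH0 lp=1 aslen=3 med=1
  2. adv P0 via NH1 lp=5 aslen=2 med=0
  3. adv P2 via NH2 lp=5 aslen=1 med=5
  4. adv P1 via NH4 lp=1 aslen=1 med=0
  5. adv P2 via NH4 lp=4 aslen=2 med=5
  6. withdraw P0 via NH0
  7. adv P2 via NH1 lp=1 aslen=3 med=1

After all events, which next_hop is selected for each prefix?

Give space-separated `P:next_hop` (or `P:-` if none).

Answer: P0:NH1 P1:NH4 P2:NH2

Derivation:
Op 1: best P0=NH0 P1=- P2=-
Op 2: best P0=NH1 P1=- P2=-
Op 3: best P0=NH1 P1=- P2=NH2
Op 4: best P0=NH1 P1=NH4 P2=NH2
Op 5: best P0=NH1 P1=NH4 P2=NH2
Op 6: best P0=NH1 P1=NH4 P2=NH2
Op 7: best P0=NH1 P1=NH4 P2=NH2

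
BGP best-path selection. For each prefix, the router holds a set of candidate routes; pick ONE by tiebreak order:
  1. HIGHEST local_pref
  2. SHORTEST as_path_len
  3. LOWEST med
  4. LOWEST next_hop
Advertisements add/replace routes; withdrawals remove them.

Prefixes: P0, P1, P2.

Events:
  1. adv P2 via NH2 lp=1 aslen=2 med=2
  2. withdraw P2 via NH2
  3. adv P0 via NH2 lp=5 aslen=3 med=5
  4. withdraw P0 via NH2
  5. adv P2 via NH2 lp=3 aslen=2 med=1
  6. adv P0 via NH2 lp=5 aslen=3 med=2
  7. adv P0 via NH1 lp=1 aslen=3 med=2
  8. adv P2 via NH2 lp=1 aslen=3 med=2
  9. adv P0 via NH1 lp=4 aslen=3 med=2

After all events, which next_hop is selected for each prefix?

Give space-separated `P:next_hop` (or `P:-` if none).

Op 1: best P0=- P1=- P2=NH2
Op 2: best P0=- P1=- P2=-
Op 3: best P0=NH2 P1=- P2=-
Op 4: best P0=- P1=- P2=-
Op 5: best P0=- P1=- P2=NH2
Op 6: best P0=NH2 P1=- P2=NH2
Op 7: best P0=NH2 P1=- P2=NH2
Op 8: best P0=NH2 P1=- P2=NH2
Op 9: best P0=NH2 P1=- P2=NH2

Answer: P0:NH2 P1:- P2:NH2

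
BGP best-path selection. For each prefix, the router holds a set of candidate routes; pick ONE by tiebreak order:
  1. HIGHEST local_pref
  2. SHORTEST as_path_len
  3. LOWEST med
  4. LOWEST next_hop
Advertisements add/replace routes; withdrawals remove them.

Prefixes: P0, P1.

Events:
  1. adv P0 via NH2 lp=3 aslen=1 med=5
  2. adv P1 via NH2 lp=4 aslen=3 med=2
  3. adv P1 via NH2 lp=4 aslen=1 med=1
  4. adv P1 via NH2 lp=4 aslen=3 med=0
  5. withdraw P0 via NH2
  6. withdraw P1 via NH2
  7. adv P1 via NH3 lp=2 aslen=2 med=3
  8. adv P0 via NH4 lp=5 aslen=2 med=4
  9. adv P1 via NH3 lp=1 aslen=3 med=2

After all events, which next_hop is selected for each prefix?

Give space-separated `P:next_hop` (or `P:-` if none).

Op 1: best P0=NH2 P1=-
Op 2: best P0=NH2 P1=NH2
Op 3: best P0=NH2 P1=NH2
Op 4: best P0=NH2 P1=NH2
Op 5: best P0=- P1=NH2
Op 6: best P0=- P1=-
Op 7: best P0=- P1=NH3
Op 8: best P0=NH4 P1=NH3
Op 9: best P0=NH4 P1=NH3

Answer: P0:NH4 P1:NH3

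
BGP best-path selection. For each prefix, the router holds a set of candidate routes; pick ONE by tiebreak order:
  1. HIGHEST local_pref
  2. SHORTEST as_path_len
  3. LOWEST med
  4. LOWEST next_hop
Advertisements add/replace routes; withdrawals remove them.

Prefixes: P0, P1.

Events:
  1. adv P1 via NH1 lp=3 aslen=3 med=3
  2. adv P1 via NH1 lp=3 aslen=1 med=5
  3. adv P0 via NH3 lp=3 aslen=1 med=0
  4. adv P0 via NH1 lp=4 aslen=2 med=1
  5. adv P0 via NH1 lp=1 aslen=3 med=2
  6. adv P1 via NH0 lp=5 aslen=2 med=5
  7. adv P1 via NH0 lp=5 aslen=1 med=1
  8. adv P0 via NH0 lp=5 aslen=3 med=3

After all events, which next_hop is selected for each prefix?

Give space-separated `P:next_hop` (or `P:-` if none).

Answer: P0:NH0 P1:NH0

Derivation:
Op 1: best P0=- P1=NH1
Op 2: best P0=- P1=NH1
Op 3: best P0=NH3 P1=NH1
Op 4: best P0=NH1 P1=NH1
Op 5: best P0=NH3 P1=NH1
Op 6: best P0=NH3 P1=NH0
Op 7: best P0=NH3 P1=NH0
Op 8: best P0=NH0 P1=NH0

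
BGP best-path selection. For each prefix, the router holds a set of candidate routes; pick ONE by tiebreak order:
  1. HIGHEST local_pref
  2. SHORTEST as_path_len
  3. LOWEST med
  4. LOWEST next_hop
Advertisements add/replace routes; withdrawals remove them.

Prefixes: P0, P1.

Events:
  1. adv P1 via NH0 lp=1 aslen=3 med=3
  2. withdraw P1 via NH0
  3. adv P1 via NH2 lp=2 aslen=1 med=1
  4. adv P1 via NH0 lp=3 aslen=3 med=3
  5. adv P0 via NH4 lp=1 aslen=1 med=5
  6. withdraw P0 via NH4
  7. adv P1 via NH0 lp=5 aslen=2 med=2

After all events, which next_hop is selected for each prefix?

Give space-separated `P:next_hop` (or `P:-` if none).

Op 1: best P0=- P1=NH0
Op 2: best P0=- P1=-
Op 3: best P0=- P1=NH2
Op 4: best P0=- P1=NH0
Op 5: best P0=NH4 P1=NH0
Op 6: best P0=- P1=NH0
Op 7: best P0=- P1=NH0

Answer: P0:- P1:NH0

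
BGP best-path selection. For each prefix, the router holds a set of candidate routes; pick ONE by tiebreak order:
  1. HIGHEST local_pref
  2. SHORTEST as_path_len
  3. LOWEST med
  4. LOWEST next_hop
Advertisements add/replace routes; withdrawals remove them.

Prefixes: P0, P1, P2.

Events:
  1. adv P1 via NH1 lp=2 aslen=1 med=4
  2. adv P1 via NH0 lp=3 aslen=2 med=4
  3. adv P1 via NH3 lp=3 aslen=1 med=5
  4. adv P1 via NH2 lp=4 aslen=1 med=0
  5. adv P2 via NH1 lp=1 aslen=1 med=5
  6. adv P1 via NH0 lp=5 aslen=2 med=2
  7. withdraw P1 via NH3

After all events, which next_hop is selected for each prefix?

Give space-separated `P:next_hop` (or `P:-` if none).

Answer: P0:- P1:NH0 P2:NH1

Derivation:
Op 1: best P0=- P1=NH1 P2=-
Op 2: best P0=- P1=NH0 P2=-
Op 3: best P0=- P1=NH3 P2=-
Op 4: best P0=- P1=NH2 P2=-
Op 5: best P0=- P1=NH2 P2=NH1
Op 6: best P0=- P1=NH0 P2=NH1
Op 7: best P0=- P1=NH0 P2=NH1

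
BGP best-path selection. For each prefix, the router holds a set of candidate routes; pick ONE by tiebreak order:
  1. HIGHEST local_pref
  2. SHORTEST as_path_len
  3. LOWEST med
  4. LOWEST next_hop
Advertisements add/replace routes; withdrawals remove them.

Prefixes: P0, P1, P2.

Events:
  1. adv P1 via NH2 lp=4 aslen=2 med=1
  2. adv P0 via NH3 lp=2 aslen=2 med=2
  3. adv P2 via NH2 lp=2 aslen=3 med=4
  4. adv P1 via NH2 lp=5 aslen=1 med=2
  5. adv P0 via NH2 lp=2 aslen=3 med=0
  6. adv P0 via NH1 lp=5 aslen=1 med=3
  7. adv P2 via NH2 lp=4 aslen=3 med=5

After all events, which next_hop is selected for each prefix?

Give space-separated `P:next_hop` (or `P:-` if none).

Answer: P0:NH1 P1:NH2 P2:NH2

Derivation:
Op 1: best P0=- P1=NH2 P2=-
Op 2: best P0=NH3 P1=NH2 P2=-
Op 3: best P0=NH3 P1=NH2 P2=NH2
Op 4: best P0=NH3 P1=NH2 P2=NH2
Op 5: best P0=NH3 P1=NH2 P2=NH2
Op 6: best P0=NH1 P1=NH2 P2=NH2
Op 7: best P0=NH1 P1=NH2 P2=NH2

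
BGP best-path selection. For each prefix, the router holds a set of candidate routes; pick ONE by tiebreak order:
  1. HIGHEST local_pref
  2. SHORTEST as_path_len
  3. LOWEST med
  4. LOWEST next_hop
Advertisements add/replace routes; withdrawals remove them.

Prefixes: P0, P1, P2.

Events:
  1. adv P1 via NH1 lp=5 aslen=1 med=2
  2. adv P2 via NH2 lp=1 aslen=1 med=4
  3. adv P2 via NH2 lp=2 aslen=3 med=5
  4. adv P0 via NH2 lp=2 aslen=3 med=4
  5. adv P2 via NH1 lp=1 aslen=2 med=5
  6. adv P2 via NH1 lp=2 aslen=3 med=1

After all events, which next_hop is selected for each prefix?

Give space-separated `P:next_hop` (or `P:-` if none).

Answer: P0:NH2 P1:NH1 P2:NH1

Derivation:
Op 1: best P0=- P1=NH1 P2=-
Op 2: best P0=- P1=NH1 P2=NH2
Op 3: best P0=- P1=NH1 P2=NH2
Op 4: best P0=NH2 P1=NH1 P2=NH2
Op 5: best P0=NH2 P1=NH1 P2=NH2
Op 6: best P0=NH2 P1=NH1 P2=NH1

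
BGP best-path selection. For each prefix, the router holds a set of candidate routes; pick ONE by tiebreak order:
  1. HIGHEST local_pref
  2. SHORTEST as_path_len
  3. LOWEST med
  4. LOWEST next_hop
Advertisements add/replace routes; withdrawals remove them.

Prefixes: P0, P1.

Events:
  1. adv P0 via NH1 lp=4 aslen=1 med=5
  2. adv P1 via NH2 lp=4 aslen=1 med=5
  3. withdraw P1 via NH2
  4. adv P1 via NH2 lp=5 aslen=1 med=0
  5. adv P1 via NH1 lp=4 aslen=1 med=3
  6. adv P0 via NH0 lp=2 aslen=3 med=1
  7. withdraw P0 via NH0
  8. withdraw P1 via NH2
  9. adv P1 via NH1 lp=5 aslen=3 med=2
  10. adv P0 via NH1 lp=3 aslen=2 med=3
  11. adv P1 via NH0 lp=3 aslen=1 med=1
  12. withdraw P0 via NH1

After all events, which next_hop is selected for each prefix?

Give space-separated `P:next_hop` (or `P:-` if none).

Answer: P0:- P1:NH1

Derivation:
Op 1: best P0=NH1 P1=-
Op 2: best P0=NH1 P1=NH2
Op 3: best P0=NH1 P1=-
Op 4: best P0=NH1 P1=NH2
Op 5: best P0=NH1 P1=NH2
Op 6: best P0=NH1 P1=NH2
Op 7: best P0=NH1 P1=NH2
Op 8: best P0=NH1 P1=NH1
Op 9: best P0=NH1 P1=NH1
Op 10: best P0=NH1 P1=NH1
Op 11: best P0=NH1 P1=NH1
Op 12: best P0=- P1=NH1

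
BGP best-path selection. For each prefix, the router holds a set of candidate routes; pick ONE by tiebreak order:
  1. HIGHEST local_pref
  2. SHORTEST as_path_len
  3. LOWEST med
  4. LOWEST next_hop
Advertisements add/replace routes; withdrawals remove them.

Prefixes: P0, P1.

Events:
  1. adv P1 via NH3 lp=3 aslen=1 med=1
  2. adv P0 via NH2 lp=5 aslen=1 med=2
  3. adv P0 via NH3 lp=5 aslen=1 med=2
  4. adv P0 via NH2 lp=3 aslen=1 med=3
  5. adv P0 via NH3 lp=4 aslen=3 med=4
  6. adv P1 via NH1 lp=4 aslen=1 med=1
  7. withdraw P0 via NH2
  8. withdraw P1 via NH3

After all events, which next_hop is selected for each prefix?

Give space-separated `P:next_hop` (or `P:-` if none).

Op 1: best P0=- P1=NH3
Op 2: best P0=NH2 P1=NH3
Op 3: best P0=NH2 P1=NH3
Op 4: best P0=NH3 P1=NH3
Op 5: best P0=NH3 P1=NH3
Op 6: best P0=NH3 P1=NH1
Op 7: best P0=NH3 P1=NH1
Op 8: best P0=NH3 P1=NH1

Answer: P0:NH3 P1:NH1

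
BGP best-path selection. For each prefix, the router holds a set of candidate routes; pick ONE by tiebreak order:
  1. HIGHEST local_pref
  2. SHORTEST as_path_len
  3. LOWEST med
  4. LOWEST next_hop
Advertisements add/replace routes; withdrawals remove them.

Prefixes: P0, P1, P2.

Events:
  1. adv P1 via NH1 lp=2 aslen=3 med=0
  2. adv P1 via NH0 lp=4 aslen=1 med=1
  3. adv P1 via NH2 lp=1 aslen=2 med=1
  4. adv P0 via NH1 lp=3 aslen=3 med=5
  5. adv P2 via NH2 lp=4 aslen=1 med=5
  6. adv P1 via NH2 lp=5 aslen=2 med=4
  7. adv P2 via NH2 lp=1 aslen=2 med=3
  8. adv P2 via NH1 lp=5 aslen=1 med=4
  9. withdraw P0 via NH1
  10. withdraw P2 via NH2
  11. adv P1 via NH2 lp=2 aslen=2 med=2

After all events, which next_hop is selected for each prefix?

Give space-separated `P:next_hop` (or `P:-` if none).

Op 1: best P0=- P1=NH1 P2=-
Op 2: best P0=- P1=NH0 P2=-
Op 3: best P0=- P1=NH0 P2=-
Op 4: best P0=NH1 P1=NH0 P2=-
Op 5: best P0=NH1 P1=NH0 P2=NH2
Op 6: best P0=NH1 P1=NH2 P2=NH2
Op 7: best P0=NH1 P1=NH2 P2=NH2
Op 8: best P0=NH1 P1=NH2 P2=NH1
Op 9: best P0=- P1=NH2 P2=NH1
Op 10: best P0=- P1=NH2 P2=NH1
Op 11: best P0=- P1=NH0 P2=NH1

Answer: P0:- P1:NH0 P2:NH1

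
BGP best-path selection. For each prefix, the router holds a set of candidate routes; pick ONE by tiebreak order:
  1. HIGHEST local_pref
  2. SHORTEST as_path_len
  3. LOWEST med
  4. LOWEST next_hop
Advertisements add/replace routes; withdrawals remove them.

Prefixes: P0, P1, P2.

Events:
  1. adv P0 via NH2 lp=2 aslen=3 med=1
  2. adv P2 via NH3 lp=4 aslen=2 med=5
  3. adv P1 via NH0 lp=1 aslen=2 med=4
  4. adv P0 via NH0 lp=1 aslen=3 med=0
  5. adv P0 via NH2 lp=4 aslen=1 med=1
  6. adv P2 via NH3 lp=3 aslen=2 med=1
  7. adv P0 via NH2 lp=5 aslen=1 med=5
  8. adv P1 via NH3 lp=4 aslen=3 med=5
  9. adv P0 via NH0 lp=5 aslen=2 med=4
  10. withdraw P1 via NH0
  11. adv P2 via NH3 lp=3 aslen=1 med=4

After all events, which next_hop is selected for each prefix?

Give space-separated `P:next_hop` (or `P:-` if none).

Answer: P0:NH2 P1:NH3 P2:NH3

Derivation:
Op 1: best P0=NH2 P1=- P2=-
Op 2: best P0=NH2 P1=- P2=NH3
Op 3: best P0=NH2 P1=NH0 P2=NH3
Op 4: best P0=NH2 P1=NH0 P2=NH3
Op 5: best P0=NH2 P1=NH0 P2=NH3
Op 6: best P0=NH2 P1=NH0 P2=NH3
Op 7: best P0=NH2 P1=NH0 P2=NH3
Op 8: best P0=NH2 P1=NH3 P2=NH3
Op 9: best P0=NH2 P1=NH3 P2=NH3
Op 10: best P0=NH2 P1=NH3 P2=NH3
Op 11: best P0=NH2 P1=NH3 P2=NH3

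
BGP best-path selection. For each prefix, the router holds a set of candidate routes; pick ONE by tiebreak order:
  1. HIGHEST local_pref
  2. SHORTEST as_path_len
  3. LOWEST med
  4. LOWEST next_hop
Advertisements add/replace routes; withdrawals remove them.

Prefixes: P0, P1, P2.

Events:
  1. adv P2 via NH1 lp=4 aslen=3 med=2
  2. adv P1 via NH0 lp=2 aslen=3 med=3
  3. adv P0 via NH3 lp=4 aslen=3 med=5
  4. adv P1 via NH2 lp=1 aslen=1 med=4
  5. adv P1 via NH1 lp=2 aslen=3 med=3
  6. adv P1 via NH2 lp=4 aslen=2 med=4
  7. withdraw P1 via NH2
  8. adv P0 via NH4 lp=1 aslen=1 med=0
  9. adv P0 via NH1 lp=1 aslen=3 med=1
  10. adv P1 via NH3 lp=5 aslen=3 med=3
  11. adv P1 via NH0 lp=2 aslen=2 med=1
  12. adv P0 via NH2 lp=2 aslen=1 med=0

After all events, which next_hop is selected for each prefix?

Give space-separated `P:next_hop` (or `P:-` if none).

Op 1: best P0=- P1=- P2=NH1
Op 2: best P0=- P1=NH0 P2=NH1
Op 3: best P0=NH3 P1=NH0 P2=NH1
Op 4: best P0=NH3 P1=NH0 P2=NH1
Op 5: best P0=NH3 P1=NH0 P2=NH1
Op 6: best P0=NH3 P1=NH2 P2=NH1
Op 7: best P0=NH3 P1=NH0 P2=NH1
Op 8: best P0=NH3 P1=NH0 P2=NH1
Op 9: best P0=NH3 P1=NH0 P2=NH1
Op 10: best P0=NH3 P1=NH3 P2=NH1
Op 11: best P0=NH3 P1=NH3 P2=NH1
Op 12: best P0=NH3 P1=NH3 P2=NH1

Answer: P0:NH3 P1:NH3 P2:NH1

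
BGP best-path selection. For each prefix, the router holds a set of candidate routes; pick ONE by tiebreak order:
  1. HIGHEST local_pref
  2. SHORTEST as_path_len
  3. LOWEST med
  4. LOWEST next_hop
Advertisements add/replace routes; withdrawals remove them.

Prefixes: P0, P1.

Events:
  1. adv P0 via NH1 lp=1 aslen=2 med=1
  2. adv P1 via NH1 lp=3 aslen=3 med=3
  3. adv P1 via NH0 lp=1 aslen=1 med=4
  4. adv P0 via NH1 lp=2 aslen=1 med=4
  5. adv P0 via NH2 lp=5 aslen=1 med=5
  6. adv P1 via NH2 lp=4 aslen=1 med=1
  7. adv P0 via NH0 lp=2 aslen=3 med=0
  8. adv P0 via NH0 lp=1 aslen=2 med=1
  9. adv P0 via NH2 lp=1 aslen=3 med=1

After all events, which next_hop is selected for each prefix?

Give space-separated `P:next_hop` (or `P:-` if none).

Answer: P0:NH1 P1:NH2

Derivation:
Op 1: best P0=NH1 P1=-
Op 2: best P0=NH1 P1=NH1
Op 3: best P0=NH1 P1=NH1
Op 4: best P0=NH1 P1=NH1
Op 5: best P0=NH2 P1=NH1
Op 6: best P0=NH2 P1=NH2
Op 7: best P0=NH2 P1=NH2
Op 8: best P0=NH2 P1=NH2
Op 9: best P0=NH1 P1=NH2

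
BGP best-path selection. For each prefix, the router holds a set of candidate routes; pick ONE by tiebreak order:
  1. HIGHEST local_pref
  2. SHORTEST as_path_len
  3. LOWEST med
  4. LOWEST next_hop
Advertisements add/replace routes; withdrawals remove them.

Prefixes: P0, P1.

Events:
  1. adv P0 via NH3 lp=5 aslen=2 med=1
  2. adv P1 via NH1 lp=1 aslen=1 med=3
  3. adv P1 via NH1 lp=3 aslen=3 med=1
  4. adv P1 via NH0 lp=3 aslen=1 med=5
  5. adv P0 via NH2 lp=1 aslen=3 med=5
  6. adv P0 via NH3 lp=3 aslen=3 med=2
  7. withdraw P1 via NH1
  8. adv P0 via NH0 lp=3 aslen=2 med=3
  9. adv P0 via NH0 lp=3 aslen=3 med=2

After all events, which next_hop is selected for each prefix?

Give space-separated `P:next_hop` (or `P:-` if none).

Op 1: best P0=NH3 P1=-
Op 2: best P0=NH3 P1=NH1
Op 3: best P0=NH3 P1=NH1
Op 4: best P0=NH3 P1=NH0
Op 5: best P0=NH3 P1=NH0
Op 6: best P0=NH3 P1=NH0
Op 7: best P0=NH3 P1=NH0
Op 8: best P0=NH0 P1=NH0
Op 9: best P0=NH0 P1=NH0

Answer: P0:NH0 P1:NH0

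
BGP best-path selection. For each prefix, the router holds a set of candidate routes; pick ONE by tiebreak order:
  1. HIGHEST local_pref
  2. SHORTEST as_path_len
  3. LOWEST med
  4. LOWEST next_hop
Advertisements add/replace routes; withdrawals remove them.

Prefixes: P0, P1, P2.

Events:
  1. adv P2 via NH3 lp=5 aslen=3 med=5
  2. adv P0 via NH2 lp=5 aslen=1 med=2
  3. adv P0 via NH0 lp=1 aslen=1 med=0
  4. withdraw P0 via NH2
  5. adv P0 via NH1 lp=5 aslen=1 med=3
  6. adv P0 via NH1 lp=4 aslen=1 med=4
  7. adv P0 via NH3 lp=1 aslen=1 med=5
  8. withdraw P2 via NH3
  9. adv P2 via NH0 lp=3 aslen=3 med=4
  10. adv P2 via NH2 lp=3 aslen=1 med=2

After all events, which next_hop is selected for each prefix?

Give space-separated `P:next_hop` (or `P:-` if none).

Op 1: best P0=- P1=- P2=NH3
Op 2: best P0=NH2 P1=- P2=NH3
Op 3: best P0=NH2 P1=- P2=NH3
Op 4: best P0=NH0 P1=- P2=NH3
Op 5: best P0=NH1 P1=- P2=NH3
Op 6: best P0=NH1 P1=- P2=NH3
Op 7: best P0=NH1 P1=- P2=NH3
Op 8: best P0=NH1 P1=- P2=-
Op 9: best P0=NH1 P1=- P2=NH0
Op 10: best P0=NH1 P1=- P2=NH2

Answer: P0:NH1 P1:- P2:NH2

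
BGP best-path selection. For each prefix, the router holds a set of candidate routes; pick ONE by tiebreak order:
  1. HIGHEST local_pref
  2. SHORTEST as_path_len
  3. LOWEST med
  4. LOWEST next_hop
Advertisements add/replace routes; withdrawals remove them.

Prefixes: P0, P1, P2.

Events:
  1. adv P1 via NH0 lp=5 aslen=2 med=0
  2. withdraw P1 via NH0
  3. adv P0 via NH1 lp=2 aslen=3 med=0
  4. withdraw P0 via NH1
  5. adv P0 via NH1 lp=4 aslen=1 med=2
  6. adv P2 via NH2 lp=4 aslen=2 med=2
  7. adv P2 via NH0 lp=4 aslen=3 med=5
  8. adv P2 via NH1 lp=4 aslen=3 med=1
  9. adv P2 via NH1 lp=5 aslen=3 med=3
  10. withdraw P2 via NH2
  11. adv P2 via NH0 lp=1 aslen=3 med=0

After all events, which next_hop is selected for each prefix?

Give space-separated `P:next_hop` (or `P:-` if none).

Op 1: best P0=- P1=NH0 P2=-
Op 2: best P0=- P1=- P2=-
Op 3: best P0=NH1 P1=- P2=-
Op 4: best P0=- P1=- P2=-
Op 5: best P0=NH1 P1=- P2=-
Op 6: best P0=NH1 P1=- P2=NH2
Op 7: best P0=NH1 P1=- P2=NH2
Op 8: best P0=NH1 P1=- P2=NH2
Op 9: best P0=NH1 P1=- P2=NH1
Op 10: best P0=NH1 P1=- P2=NH1
Op 11: best P0=NH1 P1=- P2=NH1

Answer: P0:NH1 P1:- P2:NH1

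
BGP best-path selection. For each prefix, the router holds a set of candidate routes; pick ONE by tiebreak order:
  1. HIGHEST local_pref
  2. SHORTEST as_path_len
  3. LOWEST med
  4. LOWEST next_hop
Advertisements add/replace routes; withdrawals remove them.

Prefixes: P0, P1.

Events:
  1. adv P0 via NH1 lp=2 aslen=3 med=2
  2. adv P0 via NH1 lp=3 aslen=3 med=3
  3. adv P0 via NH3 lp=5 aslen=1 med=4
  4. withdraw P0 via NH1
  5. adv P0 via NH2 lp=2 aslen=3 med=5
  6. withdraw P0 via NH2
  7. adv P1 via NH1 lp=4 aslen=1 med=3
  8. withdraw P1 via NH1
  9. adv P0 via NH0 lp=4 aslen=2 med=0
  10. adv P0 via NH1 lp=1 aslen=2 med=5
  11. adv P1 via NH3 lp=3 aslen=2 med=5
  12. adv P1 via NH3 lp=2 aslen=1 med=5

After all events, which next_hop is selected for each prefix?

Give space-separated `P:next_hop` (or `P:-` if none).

Op 1: best P0=NH1 P1=-
Op 2: best P0=NH1 P1=-
Op 3: best P0=NH3 P1=-
Op 4: best P0=NH3 P1=-
Op 5: best P0=NH3 P1=-
Op 6: best P0=NH3 P1=-
Op 7: best P0=NH3 P1=NH1
Op 8: best P0=NH3 P1=-
Op 9: best P0=NH3 P1=-
Op 10: best P0=NH3 P1=-
Op 11: best P0=NH3 P1=NH3
Op 12: best P0=NH3 P1=NH3

Answer: P0:NH3 P1:NH3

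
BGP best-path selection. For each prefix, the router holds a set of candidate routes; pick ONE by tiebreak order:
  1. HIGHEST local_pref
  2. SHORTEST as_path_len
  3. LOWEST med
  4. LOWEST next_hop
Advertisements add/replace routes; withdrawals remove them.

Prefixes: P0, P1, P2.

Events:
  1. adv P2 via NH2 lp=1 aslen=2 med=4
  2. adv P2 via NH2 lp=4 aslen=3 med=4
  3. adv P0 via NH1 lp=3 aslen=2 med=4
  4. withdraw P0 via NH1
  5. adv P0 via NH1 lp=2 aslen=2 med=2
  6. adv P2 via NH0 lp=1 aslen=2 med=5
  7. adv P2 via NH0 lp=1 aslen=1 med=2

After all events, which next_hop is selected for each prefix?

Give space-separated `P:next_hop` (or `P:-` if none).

Answer: P0:NH1 P1:- P2:NH2

Derivation:
Op 1: best P0=- P1=- P2=NH2
Op 2: best P0=- P1=- P2=NH2
Op 3: best P0=NH1 P1=- P2=NH2
Op 4: best P0=- P1=- P2=NH2
Op 5: best P0=NH1 P1=- P2=NH2
Op 6: best P0=NH1 P1=- P2=NH2
Op 7: best P0=NH1 P1=- P2=NH2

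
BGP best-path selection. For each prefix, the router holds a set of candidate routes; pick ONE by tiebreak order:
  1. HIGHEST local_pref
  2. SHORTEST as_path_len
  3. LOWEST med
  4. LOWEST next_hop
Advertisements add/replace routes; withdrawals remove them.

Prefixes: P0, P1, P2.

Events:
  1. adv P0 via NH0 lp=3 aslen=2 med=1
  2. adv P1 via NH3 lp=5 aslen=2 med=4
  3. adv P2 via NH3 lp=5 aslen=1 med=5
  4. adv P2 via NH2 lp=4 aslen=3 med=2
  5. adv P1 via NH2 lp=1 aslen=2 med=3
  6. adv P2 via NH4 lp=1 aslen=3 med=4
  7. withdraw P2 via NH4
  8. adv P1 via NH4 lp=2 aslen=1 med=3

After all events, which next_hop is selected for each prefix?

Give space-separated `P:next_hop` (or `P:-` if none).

Op 1: best P0=NH0 P1=- P2=-
Op 2: best P0=NH0 P1=NH3 P2=-
Op 3: best P0=NH0 P1=NH3 P2=NH3
Op 4: best P0=NH0 P1=NH3 P2=NH3
Op 5: best P0=NH0 P1=NH3 P2=NH3
Op 6: best P0=NH0 P1=NH3 P2=NH3
Op 7: best P0=NH0 P1=NH3 P2=NH3
Op 8: best P0=NH0 P1=NH3 P2=NH3

Answer: P0:NH0 P1:NH3 P2:NH3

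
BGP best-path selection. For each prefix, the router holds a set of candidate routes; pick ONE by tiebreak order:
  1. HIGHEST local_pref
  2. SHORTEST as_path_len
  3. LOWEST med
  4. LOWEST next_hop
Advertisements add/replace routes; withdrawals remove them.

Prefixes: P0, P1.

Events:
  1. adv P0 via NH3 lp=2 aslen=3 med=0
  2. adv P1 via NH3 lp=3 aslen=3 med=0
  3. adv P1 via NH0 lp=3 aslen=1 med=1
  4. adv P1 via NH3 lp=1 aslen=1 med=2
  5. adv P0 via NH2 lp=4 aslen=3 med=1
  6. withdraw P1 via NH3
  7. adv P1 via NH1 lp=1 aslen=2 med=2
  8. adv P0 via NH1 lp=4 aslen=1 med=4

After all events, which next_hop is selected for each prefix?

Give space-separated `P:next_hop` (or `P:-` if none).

Answer: P0:NH1 P1:NH0

Derivation:
Op 1: best P0=NH3 P1=-
Op 2: best P0=NH3 P1=NH3
Op 3: best P0=NH3 P1=NH0
Op 4: best P0=NH3 P1=NH0
Op 5: best P0=NH2 P1=NH0
Op 6: best P0=NH2 P1=NH0
Op 7: best P0=NH2 P1=NH0
Op 8: best P0=NH1 P1=NH0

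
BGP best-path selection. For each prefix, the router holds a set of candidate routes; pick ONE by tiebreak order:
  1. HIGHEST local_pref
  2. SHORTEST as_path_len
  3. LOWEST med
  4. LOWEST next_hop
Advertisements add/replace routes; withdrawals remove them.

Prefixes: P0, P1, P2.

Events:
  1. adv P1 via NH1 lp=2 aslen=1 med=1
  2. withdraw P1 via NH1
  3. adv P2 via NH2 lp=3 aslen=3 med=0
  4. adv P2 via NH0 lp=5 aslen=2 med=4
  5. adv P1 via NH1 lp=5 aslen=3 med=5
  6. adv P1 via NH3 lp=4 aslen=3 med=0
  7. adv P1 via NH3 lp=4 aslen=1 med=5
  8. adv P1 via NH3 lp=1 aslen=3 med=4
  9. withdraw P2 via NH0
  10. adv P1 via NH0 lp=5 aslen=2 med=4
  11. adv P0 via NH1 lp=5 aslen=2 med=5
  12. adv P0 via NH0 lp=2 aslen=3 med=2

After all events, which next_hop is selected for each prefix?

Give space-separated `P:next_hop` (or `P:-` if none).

Answer: P0:NH1 P1:NH0 P2:NH2

Derivation:
Op 1: best P0=- P1=NH1 P2=-
Op 2: best P0=- P1=- P2=-
Op 3: best P0=- P1=- P2=NH2
Op 4: best P0=- P1=- P2=NH0
Op 5: best P0=- P1=NH1 P2=NH0
Op 6: best P0=- P1=NH1 P2=NH0
Op 7: best P0=- P1=NH1 P2=NH0
Op 8: best P0=- P1=NH1 P2=NH0
Op 9: best P0=- P1=NH1 P2=NH2
Op 10: best P0=- P1=NH0 P2=NH2
Op 11: best P0=NH1 P1=NH0 P2=NH2
Op 12: best P0=NH1 P1=NH0 P2=NH2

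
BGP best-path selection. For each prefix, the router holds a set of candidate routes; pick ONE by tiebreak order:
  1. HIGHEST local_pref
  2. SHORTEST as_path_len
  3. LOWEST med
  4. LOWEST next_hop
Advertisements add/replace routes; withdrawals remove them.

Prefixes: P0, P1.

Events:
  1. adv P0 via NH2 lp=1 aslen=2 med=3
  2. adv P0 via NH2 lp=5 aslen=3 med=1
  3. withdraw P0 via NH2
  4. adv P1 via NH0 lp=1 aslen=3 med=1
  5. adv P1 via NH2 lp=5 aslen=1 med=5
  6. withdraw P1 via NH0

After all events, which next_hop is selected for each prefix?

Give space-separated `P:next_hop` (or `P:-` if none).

Answer: P0:- P1:NH2

Derivation:
Op 1: best P0=NH2 P1=-
Op 2: best P0=NH2 P1=-
Op 3: best P0=- P1=-
Op 4: best P0=- P1=NH0
Op 5: best P0=- P1=NH2
Op 6: best P0=- P1=NH2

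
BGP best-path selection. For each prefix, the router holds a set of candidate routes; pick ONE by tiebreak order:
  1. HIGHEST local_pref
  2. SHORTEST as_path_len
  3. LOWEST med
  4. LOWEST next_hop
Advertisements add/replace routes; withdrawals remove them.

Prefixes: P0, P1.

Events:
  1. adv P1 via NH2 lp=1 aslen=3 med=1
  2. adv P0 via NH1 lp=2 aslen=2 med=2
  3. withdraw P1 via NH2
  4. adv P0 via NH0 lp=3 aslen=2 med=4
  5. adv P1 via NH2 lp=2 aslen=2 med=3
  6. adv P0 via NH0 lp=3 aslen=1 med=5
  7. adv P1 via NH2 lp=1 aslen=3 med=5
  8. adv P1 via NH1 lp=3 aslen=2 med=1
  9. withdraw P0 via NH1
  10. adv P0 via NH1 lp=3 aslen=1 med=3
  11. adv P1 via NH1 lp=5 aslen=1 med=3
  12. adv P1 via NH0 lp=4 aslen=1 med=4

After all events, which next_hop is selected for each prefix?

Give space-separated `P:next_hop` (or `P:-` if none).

Answer: P0:NH1 P1:NH1

Derivation:
Op 1: best P0=- P1=NH2
Op 2: best P0=NH1 P1=NH2
Op 3: best P0=NH1 P1=-
Op 4: best P0=NH0 P1=-
Op 5: best P0=NH0 P1=NH2
Op 6: best P0=NH0 P1=NH2
Op 7: best P0=NH0 P1=NH2
Op 8: best P0=NH0 P1=NH1
Op 9: best P0=NH0 P1=NH1
Op 10: best P0=NH1 P1=NH1
Op 11: best P0=NH1 P1=NH1
Op 12: best P0=NH1 P1=NH1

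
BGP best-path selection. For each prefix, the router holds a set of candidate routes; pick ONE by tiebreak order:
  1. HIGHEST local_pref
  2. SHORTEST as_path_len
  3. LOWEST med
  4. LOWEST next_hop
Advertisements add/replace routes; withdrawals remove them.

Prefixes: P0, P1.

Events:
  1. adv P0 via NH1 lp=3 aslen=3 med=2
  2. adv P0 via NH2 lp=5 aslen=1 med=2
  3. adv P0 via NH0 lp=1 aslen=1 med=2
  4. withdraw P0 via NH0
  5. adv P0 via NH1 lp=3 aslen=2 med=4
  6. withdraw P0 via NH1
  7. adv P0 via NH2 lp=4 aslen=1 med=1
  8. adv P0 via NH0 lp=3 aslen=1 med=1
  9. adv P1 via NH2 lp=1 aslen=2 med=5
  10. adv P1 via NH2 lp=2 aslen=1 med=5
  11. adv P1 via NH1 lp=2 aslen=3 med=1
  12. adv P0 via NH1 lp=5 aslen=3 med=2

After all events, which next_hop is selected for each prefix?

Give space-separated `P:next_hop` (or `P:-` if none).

Op 1: best P0=NH1 P1=-
Op 2: best P0=NH2 P1=-
Op 3: best P0=NH2 P1=-
Op 4: best P0=NH2 P1=-
Op 5: best P0=NH2 P1=-
Op 6: best P0=NH2 P1=-
Op 7: best P0=NH2 P1=-
Op 8: best P0=NH2 P1=-
Op 9: best P0=NH2 P1=NH2
Op 10: best P0=NH2 P1=NH2
Op 11: best P0=NH2 P1=NH2
Op 12: best P0=NH1 P1=NH2

Answer: P0:NH1 P1:NH2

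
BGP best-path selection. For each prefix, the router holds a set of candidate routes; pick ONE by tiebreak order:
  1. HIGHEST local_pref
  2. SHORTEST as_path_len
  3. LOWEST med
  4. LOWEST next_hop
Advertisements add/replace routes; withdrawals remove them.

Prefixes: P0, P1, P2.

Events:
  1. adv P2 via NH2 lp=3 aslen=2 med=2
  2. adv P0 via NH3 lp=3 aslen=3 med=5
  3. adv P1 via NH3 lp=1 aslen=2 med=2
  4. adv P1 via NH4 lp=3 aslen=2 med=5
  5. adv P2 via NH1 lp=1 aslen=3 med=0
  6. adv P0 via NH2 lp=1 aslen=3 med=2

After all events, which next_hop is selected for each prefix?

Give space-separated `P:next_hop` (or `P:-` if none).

Answer: P0:NH3 P1:NH4 P2:NH2

Derivation:
Op 1: best P0=- P1=- P2=NH2
Op 2: best P0=NH3 P1=- P2=NH2
Op 3: best P0=NH3 P1=NH3 P2=NH2
Op 4: best P0=NH3 P1=NH4 P2=NH2
Op 5: best P0=NH3 P1=NH4 P2=NH2
Op 6: best P0=NH3 P1=NH4 P2=NH2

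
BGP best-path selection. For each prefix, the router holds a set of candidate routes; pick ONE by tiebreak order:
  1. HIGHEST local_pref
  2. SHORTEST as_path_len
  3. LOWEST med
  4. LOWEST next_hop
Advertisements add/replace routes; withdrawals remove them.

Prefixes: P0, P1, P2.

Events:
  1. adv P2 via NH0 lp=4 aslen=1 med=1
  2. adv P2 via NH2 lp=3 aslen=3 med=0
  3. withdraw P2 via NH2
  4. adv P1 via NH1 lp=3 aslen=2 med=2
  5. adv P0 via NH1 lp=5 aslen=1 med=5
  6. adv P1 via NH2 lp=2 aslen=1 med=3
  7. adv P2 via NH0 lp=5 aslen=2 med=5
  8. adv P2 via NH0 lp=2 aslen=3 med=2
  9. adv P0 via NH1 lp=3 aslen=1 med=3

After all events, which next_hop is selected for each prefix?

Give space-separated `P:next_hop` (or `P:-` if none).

Op 1: best P0=- P1=- P2=NH0
Op 2: best P0=- P1=- P2=NH0
Op 3: best P0=- P1=- P2=NH0
Op 4: best P0=- P1=NH1 P2=NH0
Op 5: best P0=NH1 P1=NH1 P2=NH0
Op 6: best P0=NH1 P1=NH1 P2=NH0
Op 7: best P0=NH1 P1=NH1 P2=NH0
Op 8: best P0=NH1 P1=NH1 P2=NH0
Op 9: best P0=NH1 P1=NH1 P2=NH0

Answer: P0:NH1 P1:NH1 P2:NH0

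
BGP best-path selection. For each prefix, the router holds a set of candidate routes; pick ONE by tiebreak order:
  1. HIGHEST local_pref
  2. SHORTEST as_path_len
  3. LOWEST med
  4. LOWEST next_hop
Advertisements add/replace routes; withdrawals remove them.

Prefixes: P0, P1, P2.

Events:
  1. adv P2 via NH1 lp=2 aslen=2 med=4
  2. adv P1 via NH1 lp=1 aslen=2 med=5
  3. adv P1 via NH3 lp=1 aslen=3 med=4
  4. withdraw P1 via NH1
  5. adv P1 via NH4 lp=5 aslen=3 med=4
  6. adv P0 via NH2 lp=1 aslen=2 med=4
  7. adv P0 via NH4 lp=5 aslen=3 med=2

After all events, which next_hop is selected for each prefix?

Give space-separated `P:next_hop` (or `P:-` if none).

Op 1: best P0=- P1=- P2=NH1
Op 2: best P0=- P1=NH1 P2=NH1
Op 3: best P0=- P1=NH1 P2=NH1
Op 4: best P0=- P1=NH3 P2=NH1
Op 5: best P0=- P1=NH4 P2=NH1
Op 6: best P0=NH2 P1=NH4 P2=NH1
Op 7: best P0=NH4 P1=NH4 P2=NH1

Answer: P0:NH4 P1:NH4 P2:NH1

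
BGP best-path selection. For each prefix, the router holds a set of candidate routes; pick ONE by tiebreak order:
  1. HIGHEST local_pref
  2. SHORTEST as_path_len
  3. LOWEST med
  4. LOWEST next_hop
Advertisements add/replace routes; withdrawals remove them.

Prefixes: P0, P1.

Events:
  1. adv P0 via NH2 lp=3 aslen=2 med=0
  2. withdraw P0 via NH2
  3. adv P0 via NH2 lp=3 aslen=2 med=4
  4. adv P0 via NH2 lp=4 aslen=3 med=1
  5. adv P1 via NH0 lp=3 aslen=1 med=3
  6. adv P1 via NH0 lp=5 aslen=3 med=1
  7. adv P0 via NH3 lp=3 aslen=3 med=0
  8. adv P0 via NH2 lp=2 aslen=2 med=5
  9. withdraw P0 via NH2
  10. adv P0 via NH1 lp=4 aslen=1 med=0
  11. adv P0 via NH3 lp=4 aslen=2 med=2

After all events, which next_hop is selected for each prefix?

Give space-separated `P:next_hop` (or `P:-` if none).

Answer: P0:NH1 P1:NH0

Derivation:
Op 1: best P0=NH2 P1=-
Op 2: best P0=- P1=-
Op 3: best P0=NH2 P1=-
Op 4: best P0=NH2 P1=-
Op 5: best P0=NH2 P1=NH0
Op 6: best P0=NH2 P1=NH0
Op 7: best P0=NH2 P1=NH0
Op 8: best P0=NH3 P1=NH0
Op 9: best P0=NH3 P1=NH0
Op 10: best P0=NH1 P1=NH0
Op 11: best P0=NH1 P1=NH0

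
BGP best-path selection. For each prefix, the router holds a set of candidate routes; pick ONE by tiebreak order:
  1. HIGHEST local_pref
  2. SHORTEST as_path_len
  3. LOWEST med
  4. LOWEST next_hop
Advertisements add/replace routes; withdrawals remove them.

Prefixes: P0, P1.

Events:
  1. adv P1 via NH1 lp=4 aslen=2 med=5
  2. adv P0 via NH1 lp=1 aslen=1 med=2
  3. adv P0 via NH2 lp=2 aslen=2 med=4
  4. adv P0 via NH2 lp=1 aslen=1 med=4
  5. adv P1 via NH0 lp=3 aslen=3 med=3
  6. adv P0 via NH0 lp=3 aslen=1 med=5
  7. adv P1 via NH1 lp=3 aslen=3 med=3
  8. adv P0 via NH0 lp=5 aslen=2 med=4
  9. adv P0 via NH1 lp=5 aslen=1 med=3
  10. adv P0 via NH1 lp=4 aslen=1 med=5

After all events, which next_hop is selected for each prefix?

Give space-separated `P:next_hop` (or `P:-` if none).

Op 1: best P0=- P1=NH1
Op 2: best P0=NH1 P1=NH1
Op 3: best P0=NH2 P1=NH1
Op 4: best P0=NH1 P1=NH1
Op 5: best P0=NH1 P1=NH1
Op 6: best P0=NH0 P1=NH1
Op 7: best P0=NH0 P1=NH0
Op 8: best P0=NH0 P1=NH0
Op 9: best P0=NH1 P1=NH0
Op 10: best P0=NH0 P1=NH0

Answer: P0:NH0 P1:NH0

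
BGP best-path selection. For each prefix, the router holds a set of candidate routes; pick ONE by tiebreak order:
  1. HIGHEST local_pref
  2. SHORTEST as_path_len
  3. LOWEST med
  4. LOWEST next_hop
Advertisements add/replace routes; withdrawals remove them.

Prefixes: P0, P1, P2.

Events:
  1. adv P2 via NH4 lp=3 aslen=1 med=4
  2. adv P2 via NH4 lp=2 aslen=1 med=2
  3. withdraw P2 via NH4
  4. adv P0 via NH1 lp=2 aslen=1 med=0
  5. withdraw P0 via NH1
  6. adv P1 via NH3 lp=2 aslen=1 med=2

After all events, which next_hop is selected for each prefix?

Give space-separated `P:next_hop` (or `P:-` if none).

Answer: P0:- P1:NH3 P2:-

Derivation:
Op 1: best P0=- P1=- P2=NH4
Op 2: best P0=- P1=- P2=NH4
Op 3: best P0=- P1=- P2=-
Op 4: best P0=NH1 P1=- P2=-
Op 5: best P0=- P1=- P2=-
Op 6: best P0=- P1=NH3 P2=-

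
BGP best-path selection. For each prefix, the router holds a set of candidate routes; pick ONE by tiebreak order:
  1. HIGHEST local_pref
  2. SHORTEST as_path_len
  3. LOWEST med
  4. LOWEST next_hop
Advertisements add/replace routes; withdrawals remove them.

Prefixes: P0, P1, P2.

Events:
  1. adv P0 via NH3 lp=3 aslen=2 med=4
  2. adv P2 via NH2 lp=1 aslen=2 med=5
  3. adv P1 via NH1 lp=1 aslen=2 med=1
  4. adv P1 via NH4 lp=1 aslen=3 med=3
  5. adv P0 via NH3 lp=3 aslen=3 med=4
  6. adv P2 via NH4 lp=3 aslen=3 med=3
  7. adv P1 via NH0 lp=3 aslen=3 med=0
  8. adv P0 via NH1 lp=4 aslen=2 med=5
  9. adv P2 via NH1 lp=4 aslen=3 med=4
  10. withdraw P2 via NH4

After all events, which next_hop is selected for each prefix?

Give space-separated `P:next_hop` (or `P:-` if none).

Answer: P0:NH1 P1:NH0 P2:NH1

Derivation:
Op 1: best P0=NH3 P1=- P2=-
Op 2: best P0=NH3 P1=- P2=NH2
Op 3: best P0=NH3 P1=NH1 P2=NH2
Op 4: best P0=NH3 P1=NH1 P2=NH2
Op 5: best P0=NH3 P1=NH1 P2=NH2
Op 6: best P0=NH3 P1=NH1 P2=NH4
Op 7: best P0=NH3 P1=NH0 P2=NH4
Op 8: best P0=NH1 P1=NH0 P2=NH4
Op 9: best P0=NH1 P1=NH0 P2=NH1
Op 10: best P0=NH1 P1=NH0 P2=NH1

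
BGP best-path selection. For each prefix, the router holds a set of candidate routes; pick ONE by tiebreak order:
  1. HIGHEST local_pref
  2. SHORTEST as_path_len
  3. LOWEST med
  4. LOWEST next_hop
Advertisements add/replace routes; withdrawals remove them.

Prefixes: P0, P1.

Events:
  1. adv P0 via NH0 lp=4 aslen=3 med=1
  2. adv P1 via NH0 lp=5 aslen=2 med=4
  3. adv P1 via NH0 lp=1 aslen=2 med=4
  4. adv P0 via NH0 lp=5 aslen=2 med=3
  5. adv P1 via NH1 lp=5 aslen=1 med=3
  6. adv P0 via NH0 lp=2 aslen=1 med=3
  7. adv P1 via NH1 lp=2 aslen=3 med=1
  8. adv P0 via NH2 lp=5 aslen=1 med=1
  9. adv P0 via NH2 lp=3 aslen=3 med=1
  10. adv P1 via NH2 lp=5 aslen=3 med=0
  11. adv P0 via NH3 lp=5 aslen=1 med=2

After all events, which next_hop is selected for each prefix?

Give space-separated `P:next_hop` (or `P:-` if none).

Op 1: best P0=NH0 P1=-
Op 2: best P0=NH0 P1=NH0
Op 3: best P0=NH0 P1=NH0
Op 4: best P0=NH0 P1=NH0
Op 5: best P0=NH0 P1=NH1
Op 6: best P0=NH0 P1=NH1
Op 7: best P0=NH0 P1=NH1
Op 8: best P0=NH2 P1=NH1
Op 9: best P0=NH2 P1=NH1
Op 10: best P0=NH2 P1=NH2
Op 11: best P0=NH3 P1=NH2

Answer: P0:NH3 P1:NH2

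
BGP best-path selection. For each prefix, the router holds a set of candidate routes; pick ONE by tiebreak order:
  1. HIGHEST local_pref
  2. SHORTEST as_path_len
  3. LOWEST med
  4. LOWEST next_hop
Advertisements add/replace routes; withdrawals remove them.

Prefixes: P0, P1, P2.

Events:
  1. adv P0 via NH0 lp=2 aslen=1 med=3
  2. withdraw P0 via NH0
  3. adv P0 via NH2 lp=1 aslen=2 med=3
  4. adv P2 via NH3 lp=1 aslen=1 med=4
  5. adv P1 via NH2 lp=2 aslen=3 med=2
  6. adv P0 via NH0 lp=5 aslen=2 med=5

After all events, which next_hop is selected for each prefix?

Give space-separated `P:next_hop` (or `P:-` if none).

Op 1: best P0=NH0 P1=- P2=-
Op 2: best P0=- P1=- P2=-
Op 3: best P0=NH2 P1=- P2=-
Op 4: best P0=NH2 P1=- P2=NH3
Op 5: best P0=NH2 P1=NH2 P2=NH3
Op 6: best P0=NH0 P1=NH2 P2=NH3

Answer: P0:NH0 P1:NH2 P2:NH3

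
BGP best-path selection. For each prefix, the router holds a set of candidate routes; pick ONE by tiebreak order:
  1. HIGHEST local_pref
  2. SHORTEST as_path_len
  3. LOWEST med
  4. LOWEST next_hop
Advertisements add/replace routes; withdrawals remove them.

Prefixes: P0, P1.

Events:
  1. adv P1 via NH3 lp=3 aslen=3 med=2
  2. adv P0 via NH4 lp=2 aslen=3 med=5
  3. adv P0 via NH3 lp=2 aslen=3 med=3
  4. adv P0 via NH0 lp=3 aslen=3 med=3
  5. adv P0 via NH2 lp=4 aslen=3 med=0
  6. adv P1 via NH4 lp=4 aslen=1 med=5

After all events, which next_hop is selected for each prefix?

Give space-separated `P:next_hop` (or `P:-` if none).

Op 1: best P0=- P1=NH3
Op 2: best P0=NH4 P1=NH3
Op 3: best P0=NH3 P1=NH3
Op 4: best P0=NH0 P1=NH3
Op 5: best P0=NH2 P1=NH3
Op 6: best P0=NH2 P1=NH4

Answer: P0:NH2 P1:NH4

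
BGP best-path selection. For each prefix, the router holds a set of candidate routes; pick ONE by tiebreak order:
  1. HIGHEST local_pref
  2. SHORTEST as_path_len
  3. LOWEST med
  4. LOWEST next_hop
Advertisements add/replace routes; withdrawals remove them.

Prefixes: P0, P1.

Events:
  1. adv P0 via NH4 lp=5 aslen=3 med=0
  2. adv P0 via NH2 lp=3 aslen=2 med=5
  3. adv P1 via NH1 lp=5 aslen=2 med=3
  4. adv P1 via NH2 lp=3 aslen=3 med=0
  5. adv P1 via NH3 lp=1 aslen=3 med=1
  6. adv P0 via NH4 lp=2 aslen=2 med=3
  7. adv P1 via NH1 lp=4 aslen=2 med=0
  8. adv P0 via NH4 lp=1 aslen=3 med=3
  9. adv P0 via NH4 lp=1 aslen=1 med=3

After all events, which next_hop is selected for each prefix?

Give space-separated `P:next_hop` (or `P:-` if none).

Answer: P0:NH2 P1:NH1

Derivation:
Op 1: best P0=NH4 P1=-
Op 2: best P0=NH4 P1=-
Op 3: best P0=NH4 P1=NH1
Op 4: best P0=NH4 P1=NH1
Op 5: best P0=NH4 P1=NH1
Op 6: best P0=NH2 P1=NH1
Op 7: best P0=NH2 P1=NH1
Op 8: best P0=NH2 P1=NH1
Op 9: best P0=NH2 P1=NH1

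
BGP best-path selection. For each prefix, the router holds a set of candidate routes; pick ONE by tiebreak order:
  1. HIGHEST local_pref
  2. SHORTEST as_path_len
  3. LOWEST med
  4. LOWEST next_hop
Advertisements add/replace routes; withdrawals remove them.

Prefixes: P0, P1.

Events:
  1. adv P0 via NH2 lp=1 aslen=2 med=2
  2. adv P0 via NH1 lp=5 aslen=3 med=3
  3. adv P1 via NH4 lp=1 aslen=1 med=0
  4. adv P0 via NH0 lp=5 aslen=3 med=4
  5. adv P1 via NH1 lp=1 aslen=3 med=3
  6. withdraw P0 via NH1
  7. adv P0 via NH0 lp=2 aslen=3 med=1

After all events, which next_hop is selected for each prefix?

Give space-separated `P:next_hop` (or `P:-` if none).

Op 1: best P0=NH2 P1=-
Op 2: best P0=NH1 P1=-
Op 3: best P0=NH1 P1=NH4
Op 4: best P0=NH1 P1=NH4
Op 5: best P0=NH1 P1=NH4
Op 6: best P0=NH0 P1=NH4
Op 7: best P0=NH0 P1=NH4

Answer: P0:NH0 P1:NH4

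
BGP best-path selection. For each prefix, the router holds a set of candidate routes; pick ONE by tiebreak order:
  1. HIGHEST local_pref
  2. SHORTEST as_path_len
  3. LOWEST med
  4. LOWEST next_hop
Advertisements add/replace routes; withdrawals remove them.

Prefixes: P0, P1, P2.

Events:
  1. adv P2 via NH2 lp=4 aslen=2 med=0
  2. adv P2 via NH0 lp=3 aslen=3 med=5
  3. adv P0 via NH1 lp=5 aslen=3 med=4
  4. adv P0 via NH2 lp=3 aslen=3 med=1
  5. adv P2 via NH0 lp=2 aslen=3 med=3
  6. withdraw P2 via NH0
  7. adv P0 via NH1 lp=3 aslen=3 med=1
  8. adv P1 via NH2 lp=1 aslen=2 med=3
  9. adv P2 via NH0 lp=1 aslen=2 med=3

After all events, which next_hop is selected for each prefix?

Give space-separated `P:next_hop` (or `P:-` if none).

Op 1: best P0=- P1=- P2=NH2
Op 2: best P0=- P1=- P2=NH2
Op 3: best P0=NH1 P1=- P2=NH2
Op 4: best P0=NH1 P1=- P2=NH2
Op 5: best P0=NH1 P1=- P2=NH2
Op 6: best P0=NH1 P1=- P2=NH2
Op 7: best P0=NH1 P1=- P2=NH2
Op 8: best P0=NH1 P1=NH2 P2=NH2
Op 9: best P0=NH1 P1=NH2 P2=NH2

Answer: P0:NH1 P1:NH2 P2:NH2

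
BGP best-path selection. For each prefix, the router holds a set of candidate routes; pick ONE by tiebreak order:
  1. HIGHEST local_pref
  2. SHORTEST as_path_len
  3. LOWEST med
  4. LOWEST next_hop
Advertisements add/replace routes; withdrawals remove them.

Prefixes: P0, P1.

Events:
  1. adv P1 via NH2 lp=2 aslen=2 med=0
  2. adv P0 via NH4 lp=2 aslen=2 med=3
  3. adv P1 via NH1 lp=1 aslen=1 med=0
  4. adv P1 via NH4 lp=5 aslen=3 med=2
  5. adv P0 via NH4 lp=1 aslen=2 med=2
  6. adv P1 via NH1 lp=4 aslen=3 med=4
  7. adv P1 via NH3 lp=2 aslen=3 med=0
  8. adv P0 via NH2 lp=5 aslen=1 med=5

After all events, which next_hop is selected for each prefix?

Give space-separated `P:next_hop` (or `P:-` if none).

Op 1: best P0=- P1=NH2
Op 2: best P0=NH4 P1=NH2
Op 3: best P0=NH4 P1=NH2
Op 4: best P0=NH4 P1=NH4
Op 5: best P0=NH4 P1=NH4
Op 6: best P0=NH4 P1=NH4
Op 7: best P0=NH4 P1=NH4
Op 8: best P0=NH2 P1=NH4

Answer: P0:NH2 P1:NH4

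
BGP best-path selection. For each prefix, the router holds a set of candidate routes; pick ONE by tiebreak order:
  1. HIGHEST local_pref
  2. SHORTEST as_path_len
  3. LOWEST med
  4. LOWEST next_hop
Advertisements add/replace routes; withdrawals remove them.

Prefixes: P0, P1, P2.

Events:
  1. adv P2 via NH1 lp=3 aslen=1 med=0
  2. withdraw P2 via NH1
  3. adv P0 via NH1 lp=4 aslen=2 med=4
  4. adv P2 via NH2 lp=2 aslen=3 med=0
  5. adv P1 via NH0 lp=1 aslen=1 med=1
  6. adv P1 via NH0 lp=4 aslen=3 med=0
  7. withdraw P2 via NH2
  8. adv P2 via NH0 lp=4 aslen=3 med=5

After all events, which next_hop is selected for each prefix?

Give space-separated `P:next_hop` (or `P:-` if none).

Answer: P0:NH1 P1:NH0 P2:NH0

Derivation:
Op 1: best P0=- P1=- P2=NH1
Op 2: best P0=- P1=- P2=-
Op 3: best P0=NH1 P1=- P2=-
Op 4: best P0=NH1 P1=- P2=NH2
Op 5: best P0=NH1 P1=NH0 P2=NH2
Op 6: best P0=NH1 P1=NH0 P2=NH2
Op 7: best P0=NH1 P1=NH0 P2=-
Op 8: best P0=NH1 P1=NH0 P2=NH0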